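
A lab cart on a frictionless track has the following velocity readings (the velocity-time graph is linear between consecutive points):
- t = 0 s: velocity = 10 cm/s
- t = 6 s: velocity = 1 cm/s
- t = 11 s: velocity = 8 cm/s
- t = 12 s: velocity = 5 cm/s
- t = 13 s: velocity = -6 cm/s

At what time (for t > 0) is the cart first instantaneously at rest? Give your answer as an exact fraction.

v changes sign on 12–13 s (from 5 to -6); the graph is linear there, so v = 0 at t = 12 + (-5)·(13 − 12)/(-6 − 5) = 137/11 s.

t = 137/11 s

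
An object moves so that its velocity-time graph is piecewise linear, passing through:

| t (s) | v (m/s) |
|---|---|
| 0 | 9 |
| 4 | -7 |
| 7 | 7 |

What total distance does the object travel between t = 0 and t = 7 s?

26.75 m

Distance (not displacement) is the total path length: add the absolute areas under v-t.
0–4 s: v = 0 at t = 2.25 s; triangle areas 10.125 + 6.125 = 16.25 m
4–7 s: v = 0 at t = 5.5 s; triangle areas 5.25 + 5.25 = 10.5 m
Total distance = 26.75 m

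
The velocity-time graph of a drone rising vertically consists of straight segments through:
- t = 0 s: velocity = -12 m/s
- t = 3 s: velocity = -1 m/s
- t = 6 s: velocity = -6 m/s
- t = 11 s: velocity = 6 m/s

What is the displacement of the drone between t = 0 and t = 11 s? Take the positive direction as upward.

Displacement is the signed area under the v-t curve.
0–3 s: ½(-12 + -1)(3) = -19.5 m
3–6 s: ½(-1 + -6)(3) = -10.5 m
6–11 s: ½(-6 + 6)(5) = 0 m
Net displacement = -30 m

-30 m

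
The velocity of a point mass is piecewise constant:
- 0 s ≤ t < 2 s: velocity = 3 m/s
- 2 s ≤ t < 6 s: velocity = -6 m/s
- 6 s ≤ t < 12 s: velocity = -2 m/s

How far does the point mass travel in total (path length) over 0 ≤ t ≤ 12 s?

Total distance travelled is ∫|v| dt — sum the magnitudes of each area piece.
0–2 s: |3| × 2 = 6 m
2–6 s: |-6| × 4 = 24 m
6–12 s: |-2| × 6 = 12 m
Total distance = 42 m

42 m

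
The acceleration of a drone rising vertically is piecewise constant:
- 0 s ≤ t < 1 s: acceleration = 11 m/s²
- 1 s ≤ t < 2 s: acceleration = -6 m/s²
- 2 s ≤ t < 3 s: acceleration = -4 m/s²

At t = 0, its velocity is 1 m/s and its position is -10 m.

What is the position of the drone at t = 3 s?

On each constant-a segment, Δv = aΔt and Δx = v₀Δt + ½aΔt²; chain segment to segment.
0–1 s: v starts 1 m/s; Δx = 1·1 + ½·11·1² = 6.5 m; v ends 12 m/s.
1–2 s: v starts 12 m/s; Δx = 12·1 + ½·-6·1² = 9 m; v ends 6 m/s.
2–3 s: v starts 6 m/s; Δx = 6·1 + ½·-4·1² = 4 m; v ends 2 m/s.
x(3) = -10 + Σ Δx = 9.5 m.

9.5 m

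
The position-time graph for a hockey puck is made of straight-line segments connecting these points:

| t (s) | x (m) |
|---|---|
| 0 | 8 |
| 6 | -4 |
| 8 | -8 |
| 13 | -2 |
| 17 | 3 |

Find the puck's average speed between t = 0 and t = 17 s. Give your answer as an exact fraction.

27/17 m/s

Average speed = (total path length)/(elapsed time); on a piecewise-linear x-t graph the path length is Σ|Δx|.
0–6 s: |Δx| = |-4 − 8| = 12 m
6–8 s: |Δx| = |-8 − -4| = 4 m
8–13 s: |Δx| = |-2 − -8| = 6 m
13–17 s: |Δx| = |3 − -2| = 5 m
Total path = 27 m; average speed = 27/17 = 27/17 m/s.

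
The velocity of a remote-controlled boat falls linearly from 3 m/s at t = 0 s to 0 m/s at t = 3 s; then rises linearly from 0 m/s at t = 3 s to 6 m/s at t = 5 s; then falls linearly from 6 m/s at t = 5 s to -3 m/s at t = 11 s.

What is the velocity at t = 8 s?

1.5 m/s

On 5–11 s the graph is linear from 6 to -3 m/s: v(8) = 6 + (-3 − 6)·(8 − 5)/(11 − 5) = 1.5 m/s.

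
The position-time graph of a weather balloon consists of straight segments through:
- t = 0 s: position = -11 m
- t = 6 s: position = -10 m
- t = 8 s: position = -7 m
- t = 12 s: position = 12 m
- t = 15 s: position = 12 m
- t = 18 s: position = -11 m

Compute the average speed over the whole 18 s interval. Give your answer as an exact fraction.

Average speed = (total path length)/(elapsed time); on a piecewise-linear x-t graph the path length is Σ|Δx|.
0–6 s: |Δx| = |-10 − -11| = 1 m
6–8 s: |Δx| = |-7 − -10| = 3 m
8–12 s: |Δx| = |12 − -7| = 19 m
12–15 s: |Δx| = |12 − 12| = 0 m
15–18 s: |Δx| = |-11 − 12| = 23 m
Total path = 46 m; average speed = 46/18 = 23/9 m/s.

23/9 m/s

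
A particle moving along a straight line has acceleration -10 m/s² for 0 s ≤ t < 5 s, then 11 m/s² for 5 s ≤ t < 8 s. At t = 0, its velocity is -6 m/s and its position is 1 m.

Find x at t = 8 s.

-272.5 m

On each constant-a segment, Δv = aΔt and Δx = v₀Δt + ½aΔt²; chain segment to segment.
0–5 s: v starts -6 m/s; Δx = -6·5 + ½·-10·5² = -155 m; v ends -56 m/s.
5–8 s: v starts -56 m/s; Δx = -56·3 + ½·11·3² = -118.5 m; v ends -23 m/s.
x(8) = 1 + Σ Δx = -272.5 m.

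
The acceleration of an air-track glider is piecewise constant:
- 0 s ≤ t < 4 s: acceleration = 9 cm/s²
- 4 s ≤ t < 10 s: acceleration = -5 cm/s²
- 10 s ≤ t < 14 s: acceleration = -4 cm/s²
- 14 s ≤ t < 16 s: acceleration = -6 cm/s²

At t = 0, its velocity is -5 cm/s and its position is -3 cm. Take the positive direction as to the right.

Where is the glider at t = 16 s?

75 cm

On each constant-a segment, Δv = aΔt and Δx = v₀Δt + ½aΔt²; chain segment to segment.
0–4 s: v starts -5 cm/s; Δx = -5·4 + ½·9·4² = 52 cm; v ends 31 cm/s.
4–10 s: v starts 31 cm/s; Δx = 31·6 + ½·-5·6² = 96 cm; v ends 1 cm/s.
10–14 s: v starts 1 cm/s; Δx = 1·4 + ½·-4·4² = -28 cm; v ends -15 cm/s.
14–16 s: v starts -15 cm/s; Δx = -15·2 + ½·-6·2² = -42 cm; v ends -27 cm/s.
x(16) = -3 + Σ Δx = 75 cm.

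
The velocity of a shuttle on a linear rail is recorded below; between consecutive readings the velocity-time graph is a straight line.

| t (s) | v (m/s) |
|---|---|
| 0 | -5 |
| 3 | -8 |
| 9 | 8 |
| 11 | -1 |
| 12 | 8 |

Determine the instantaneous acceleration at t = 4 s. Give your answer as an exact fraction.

Acceleration is the slope of the v-t graph on 3–9 s: (8 − -8)/(9 − 3) = 8/3 m/s².

8/3 m/s²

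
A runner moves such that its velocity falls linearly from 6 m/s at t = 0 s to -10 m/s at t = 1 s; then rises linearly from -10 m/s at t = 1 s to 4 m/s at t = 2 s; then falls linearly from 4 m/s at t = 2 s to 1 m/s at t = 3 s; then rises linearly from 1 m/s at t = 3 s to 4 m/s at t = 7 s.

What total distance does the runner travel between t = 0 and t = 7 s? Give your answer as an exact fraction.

Total distance travelled is ∫|v| dt — sum the magnitudes of each area piece.
0–1 s: v = 0 at t = 0.375 s; triangle areas 1.125 + 3.125 = 4.25 m
1–2 s: v = 0 at t = 12/7 s; triangle areas 25/7 + 4/7 = 29/7 m
2–3 s: |½(4 + 1)(1)| = 2.5 m
3–7 s: |½(1 + 4)(4)| = 10 m
Total distance = 585/28 m

585/28 m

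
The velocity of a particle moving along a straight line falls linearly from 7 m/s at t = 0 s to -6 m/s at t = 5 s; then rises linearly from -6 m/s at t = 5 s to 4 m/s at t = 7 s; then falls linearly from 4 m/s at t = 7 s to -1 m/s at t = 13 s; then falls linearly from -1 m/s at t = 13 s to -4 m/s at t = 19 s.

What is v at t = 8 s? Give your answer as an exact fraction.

On 7–13 s the graph is linear from 4 to -1 m/s: v(8) = 4 + (-1 − 4)·(8 − 7)/(13 − 7) = 19/6 m/s.

19/6 m/s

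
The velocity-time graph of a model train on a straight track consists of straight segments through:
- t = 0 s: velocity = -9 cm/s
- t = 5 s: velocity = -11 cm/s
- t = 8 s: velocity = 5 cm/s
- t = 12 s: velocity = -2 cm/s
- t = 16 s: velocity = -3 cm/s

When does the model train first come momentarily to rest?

v changes sign on 5–8 s (from -11 to 5); the graph is linear there, so v = 0 at t = 5 + (11)·(8 − 5)/(5 − -11) = 7.0625 s.

t = 7.0625 s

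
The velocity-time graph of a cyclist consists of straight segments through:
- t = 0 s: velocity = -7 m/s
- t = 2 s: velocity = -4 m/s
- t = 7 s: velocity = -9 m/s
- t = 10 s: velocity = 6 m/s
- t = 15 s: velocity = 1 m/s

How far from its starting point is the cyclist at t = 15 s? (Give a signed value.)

Displacement is the signed area under the v-t curve.
0–2 s: ½(-7 + -4)(2) = -11 m
2–7 s: ½(-4 + -9)(5) = -32.5 m
7–10 s: ½(-9 + 6)(3) = -4.5 m
10–15 s: ½(6 + 1)(5) = 17.5 m
Net displacement = -30.5 m

-30.5 m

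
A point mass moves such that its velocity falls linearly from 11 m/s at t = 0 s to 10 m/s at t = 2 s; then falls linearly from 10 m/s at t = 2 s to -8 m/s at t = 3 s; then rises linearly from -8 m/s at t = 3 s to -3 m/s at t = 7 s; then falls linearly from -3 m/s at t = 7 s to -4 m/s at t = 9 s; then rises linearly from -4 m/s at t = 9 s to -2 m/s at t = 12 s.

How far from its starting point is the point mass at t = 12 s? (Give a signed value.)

-16 m

Displacement is the signed area under the v-t curve.
0–2 s: ½(11 + 10)(2) = 21 m
2–3 s: ½(10 + -8)(1) = 1 m
3–7 s: ½(-8 + -3)(4) = -22 m
7–9 s: ½(-3 + -4)(2) = -7 m
9–12 s: ½(-4 + -2)(3) = -9 m
Net displacement = -16 m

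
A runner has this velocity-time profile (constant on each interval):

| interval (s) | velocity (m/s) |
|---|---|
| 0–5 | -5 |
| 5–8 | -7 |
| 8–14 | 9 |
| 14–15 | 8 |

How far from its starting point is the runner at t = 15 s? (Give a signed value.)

16 m

Displacement is the signed area under the v-t curve.
0–5 s: -5 × 5 = -25 m
5–8 s: -7 × 3 = -21 m
8–14 s: 9 × 6 = 54 m
14–15 s: 8 × 1 = 8 m
Net displacement = 16 m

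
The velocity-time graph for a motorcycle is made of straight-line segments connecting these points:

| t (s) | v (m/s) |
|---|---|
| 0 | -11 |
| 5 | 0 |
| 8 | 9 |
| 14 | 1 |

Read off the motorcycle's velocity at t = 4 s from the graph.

-2.2 m/s

On 0–5 s the graph is linear from -11 to 0 m/s: v(4) = -11 + (0 − -11)·(4 − 0)/(5 − 0) = -2.2 m/s.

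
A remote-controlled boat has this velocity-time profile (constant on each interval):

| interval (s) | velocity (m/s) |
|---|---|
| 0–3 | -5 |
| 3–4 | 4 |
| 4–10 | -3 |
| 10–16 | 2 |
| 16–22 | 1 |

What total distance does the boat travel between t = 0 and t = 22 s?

55 m

Distance (not displacement) is the total path length: add the absolute areas under v-t.
0–3 s: |-5| × 3 = 15 m
3–4 s: |4| × 1 = 4 m
4–10 s: |-3| × 6 = 18 m
10–16 s: |2| × 6 = 12 m
16–22 s: |1| × 6 = 6 m
Total distance = 55 m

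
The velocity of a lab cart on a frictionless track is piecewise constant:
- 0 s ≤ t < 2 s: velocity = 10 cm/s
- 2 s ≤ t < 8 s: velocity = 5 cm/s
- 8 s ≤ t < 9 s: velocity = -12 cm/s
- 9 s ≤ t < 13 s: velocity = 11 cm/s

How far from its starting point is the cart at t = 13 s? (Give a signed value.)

82 cm

Displacement is the signed area under the v-t curve.
0–2 s: 10 × 2 = 20 cm
2–8 s: 5 × 6 = 30 cm
8–9 s: -12 × 1 = -12 cm
9–13 s: 11 × 4 = 44 cm
Net displacement = 82 cm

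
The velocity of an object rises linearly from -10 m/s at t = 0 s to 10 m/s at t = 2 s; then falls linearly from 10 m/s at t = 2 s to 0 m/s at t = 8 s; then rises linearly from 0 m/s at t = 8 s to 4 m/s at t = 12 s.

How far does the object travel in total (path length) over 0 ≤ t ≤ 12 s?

Distance (not displacement) is the total path length: add the absolute areas under v-t.
0–2 s: v = 0 at t = 1 s; triangle areas 5 + 5 = 10 m
2–8 s: |½(10 + 0)(6)| = 30 m
8–12 s: |½(0 + 4)(4)| = 8 m
Total distance = 48 m

48 m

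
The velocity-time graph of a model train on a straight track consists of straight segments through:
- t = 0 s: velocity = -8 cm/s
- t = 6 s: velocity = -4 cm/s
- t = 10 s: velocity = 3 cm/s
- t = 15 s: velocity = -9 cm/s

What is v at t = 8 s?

On 6–10 s the graph is linear from -4 to 3 cm/s: v(8) = -4 + (3 − -4)·(8 − 6)/(10 − 6) = -0.5 cm/s.

-0.5 cm/s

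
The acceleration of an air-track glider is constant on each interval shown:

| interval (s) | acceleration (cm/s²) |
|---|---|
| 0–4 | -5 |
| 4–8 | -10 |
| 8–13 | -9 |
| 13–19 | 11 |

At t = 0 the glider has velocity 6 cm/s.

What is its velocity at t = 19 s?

Δv equals the area under the a-t graph; then v = v₀ + Δv.
0–4 s: -5 × 4 = -20 cm/s
4–8 s: -10 × 4 = -40 cm/s
8–13 s: -9 × 5 = -45 cm/s
13–19 s: 11 × 6 = 66 cm/s
Δv = -39 cm/s, so v(19) = 6 + (-39) = -33 cm/s.

-33 cm/s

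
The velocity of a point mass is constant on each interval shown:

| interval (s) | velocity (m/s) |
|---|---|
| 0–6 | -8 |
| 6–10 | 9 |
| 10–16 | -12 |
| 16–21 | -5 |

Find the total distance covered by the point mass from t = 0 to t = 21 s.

181 m

Total distance travelled is ∫|v| dt — sum the magnitudes of each area piece.
0–6 s: |-8| × 6 = 48 m
6–10 s: |9| × 4 = 36 m
10–16 s: |-12| × 6 = 72 m
16–21 s: |-5| × 5 = 25 m
Total distance = 181 m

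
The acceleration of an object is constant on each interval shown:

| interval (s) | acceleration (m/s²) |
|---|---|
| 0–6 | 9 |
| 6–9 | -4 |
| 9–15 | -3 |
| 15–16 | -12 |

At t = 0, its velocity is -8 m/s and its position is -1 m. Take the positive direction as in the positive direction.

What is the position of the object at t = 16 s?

393 m

On each constant-a segment, Δv = aΔt and Δx = v₀Δt + ½aΔt²; chain segment to segment.
0–6 s: v starts -8 m/s; Δx = -8·6 + ½·9·6² = 114 m; v ends 46 m/s.
6–9 s: v starts 46 m/s; Δx = 46·3 + ½·-4·3² = 120 m; v ends 34 m/s.
9–15 s: v starts 34 m/s; Δx = 34·6 + ½·-3·6² = 150 m; v ends 16 m/s.
15–16 s: v starts 16 m/s; Δx = 16·1 + ½·-12·1² = 10 m; v ends 4 m/s.
x(16) = -1 + Σ Δx = 393 m.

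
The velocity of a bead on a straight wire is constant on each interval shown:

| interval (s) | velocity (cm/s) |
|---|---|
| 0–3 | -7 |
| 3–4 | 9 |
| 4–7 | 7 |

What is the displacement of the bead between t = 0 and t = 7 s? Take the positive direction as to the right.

Displacement is the signed area under the v-t curve.
0–3 s: -7 × 3 = -21 cm
3–4 s: 9 × 1 = 9 cm
4–7 s: 7 × 3 = 21 cm
Net displacement = 9 cm

9 cm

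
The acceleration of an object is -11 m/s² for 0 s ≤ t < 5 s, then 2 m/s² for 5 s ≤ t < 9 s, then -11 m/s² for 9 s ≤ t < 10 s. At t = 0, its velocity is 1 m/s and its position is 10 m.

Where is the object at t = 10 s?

On each constant-a segment, Δv = aΔt and Δx = v₀Δt + ½aΔt²; chain segment to segment.
0–5 s: v starts 1 m/s; Δx = 1·5 + ½·-11·5² = -132.5 m; v ends -54 m/s.
5–9 s: v starts -54 m/s; Δx = -54·4 + ½·2·4² = -200 m; v ends -46 m/s.
9–10 s: v starts -46 m/s; Δx = -46·1 + ½·-11·1² = -51.5 m; v ends -57 m/s.
x(10) = 10 + Σ Δx = -374 m.

-374 m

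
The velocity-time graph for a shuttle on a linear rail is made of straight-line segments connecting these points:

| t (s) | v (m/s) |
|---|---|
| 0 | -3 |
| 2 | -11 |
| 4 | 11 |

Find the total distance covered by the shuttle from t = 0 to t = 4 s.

Total distance travelled is ∫|v| dt — sum the magnitudes of each area piece.
0–2 s: |½(-3 + -11)(2)| = 14 m
2–4 s: v = 0 at t = 3 s; triangle areas 5.5 + 5.5 = 11 m
Total distance = 25 m

25 m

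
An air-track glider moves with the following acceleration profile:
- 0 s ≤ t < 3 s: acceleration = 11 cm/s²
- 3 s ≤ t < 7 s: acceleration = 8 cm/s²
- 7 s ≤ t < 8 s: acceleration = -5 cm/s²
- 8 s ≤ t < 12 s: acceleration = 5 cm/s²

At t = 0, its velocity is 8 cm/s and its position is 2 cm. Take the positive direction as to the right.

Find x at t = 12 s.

686 cm

On each constant-a segment, Δv = aΔt and Δx = v₀Δt + ½aΔt²; chain segment to segment.
0–3 s: v starts 8 cm/s; Δx = 8·3 + ½·11·3² = 73.5 cm; v ends 41 cm/s.
3–7 s: v starts 41 cm/s; Δx = 41·4 + ½·8·4² = 228 cm; v ends 73 cm/s.
7–8 s: v starts 73 cm/s; Δx = 73·1 + ½·-5·1² = 70.5 cm; v ends 68 cm/s.
8–12 s: v starts 68 cm/s; Δx = 68·4 + ½·5·4² = 312 cm; v ends 88 cm/s.
x(12) = 2 + Σ Δx = 686 cm.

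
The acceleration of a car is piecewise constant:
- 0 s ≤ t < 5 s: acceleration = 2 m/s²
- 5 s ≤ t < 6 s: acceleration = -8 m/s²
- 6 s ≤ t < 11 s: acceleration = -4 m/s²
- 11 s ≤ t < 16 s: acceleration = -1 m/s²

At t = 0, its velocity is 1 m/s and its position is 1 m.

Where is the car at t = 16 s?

-94.5 m

On each constant-a segment, Δv = aΔt and Δx = v₀Δt + ½aΔt²; chain segment to segment.
0–5 s: v starts 1 m/s; Δx = 1·5 + ½·2·5² = 30 m; v ends 11 m/s.
5–6 s: v starts 11 m/s; Δx = 11·1 + ½·-8·1² = 7 m; v ends 3 m/s.
6–11 s: v starts 3 m/s; Δx = 3·5 + ½·-4·5² = -35 m; v ends -17 m/s.
11–16 s: v starts -17 m/s; Δx = -17·5 + ½·-1·5² = -97.5 m; v ends -22 m/s.
x(16) = 1 + Σ Δx = -94.5 m.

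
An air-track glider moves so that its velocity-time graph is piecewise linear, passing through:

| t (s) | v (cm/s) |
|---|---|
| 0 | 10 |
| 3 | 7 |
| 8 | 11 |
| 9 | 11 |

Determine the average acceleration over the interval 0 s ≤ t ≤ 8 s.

0.125 cm/s²

Average acceleration = Δv/Δt = (11 − 10)/(8 − 0) = 0.125 cm/s².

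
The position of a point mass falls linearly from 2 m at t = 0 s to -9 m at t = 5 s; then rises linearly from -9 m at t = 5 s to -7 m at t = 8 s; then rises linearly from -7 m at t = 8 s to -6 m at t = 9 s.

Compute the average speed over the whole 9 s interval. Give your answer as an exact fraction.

14/9 m/s

Average speed = (total path length)/(elapsed time); on a piecewise-linear x-t graph the path length is Σ|Δx|.
0–5 s: |Δx| = |-9 − 2| = 11 m
5–8 s: |Δx| = |-7 − -9| = 2 m
8–9 s: |Δx| = |-6 − -7| = 1 m
Total path = 14 m; average speed = 14/9 = 14/9 m/s.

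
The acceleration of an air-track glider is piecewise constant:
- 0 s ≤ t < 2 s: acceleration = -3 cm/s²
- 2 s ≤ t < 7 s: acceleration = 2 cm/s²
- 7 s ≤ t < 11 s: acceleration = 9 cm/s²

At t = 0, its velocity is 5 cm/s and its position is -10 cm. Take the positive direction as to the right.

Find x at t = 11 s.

On each constant-a segment, Δv = aΔt and Δx = v₀Δt + ½aΔt²; chain segment to segment.
0–2 s: v starts 5 cm/s; Δx = 5·2 + ½·-3·2² = 4 cm; v ends -1 cm/s.
2–7 s: v starts -1 cm/s; Δx = -1·5 + ½·2·5² = 20 cm; v ends 9 cm/s.
7–11 s: v starts 9 cm/s; Δx = 9·4 + ½·9·4² = 108 cm; v ends 45 cm/s.
x(11) = -10 + Σ Δx = 122 cm.

122 cm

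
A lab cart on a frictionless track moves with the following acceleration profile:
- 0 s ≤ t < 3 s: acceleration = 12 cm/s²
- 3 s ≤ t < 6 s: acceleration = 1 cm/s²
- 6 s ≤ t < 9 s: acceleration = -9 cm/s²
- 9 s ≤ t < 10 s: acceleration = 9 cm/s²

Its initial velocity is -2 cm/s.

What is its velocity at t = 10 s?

19 cm/s

Δv equals the area under the a-t graph; then v = v₀ + Δv.
0–3 s: 12 × 3 = 36 cm/s
3–6 s: 1 × 3 = 3 cm/s
6–9 s: -9 × 3 = -27 cm/s
9–10 s: 9 × 1 = 9 cm/s
Δv = 21 cm/s, so v(10) = -2 + (21) = 19 cm/s.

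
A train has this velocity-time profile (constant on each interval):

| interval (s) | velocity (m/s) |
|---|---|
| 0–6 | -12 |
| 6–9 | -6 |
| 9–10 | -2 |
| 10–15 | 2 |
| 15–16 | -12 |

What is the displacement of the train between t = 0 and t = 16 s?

-94 m

Displacement is the signed area under the v-t curve.
0–6 s: -12 × 6 = -72 m
6–9 s: -6 × 3 = -18 m
9–10 s: -2 × 1 = -2 m
10–15 s: 2 × 5 = 10 m
15–16 s: -12 × 1 = -12 m
Net displacement = -94 m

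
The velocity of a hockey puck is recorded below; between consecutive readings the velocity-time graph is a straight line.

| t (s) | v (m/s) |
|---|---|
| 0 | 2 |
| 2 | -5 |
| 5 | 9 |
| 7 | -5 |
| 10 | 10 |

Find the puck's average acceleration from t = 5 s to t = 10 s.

0.2 m/s²

Average acceleration = Δv/Δt = (10 − 9)/(10 − 5) = 0.2 m/s².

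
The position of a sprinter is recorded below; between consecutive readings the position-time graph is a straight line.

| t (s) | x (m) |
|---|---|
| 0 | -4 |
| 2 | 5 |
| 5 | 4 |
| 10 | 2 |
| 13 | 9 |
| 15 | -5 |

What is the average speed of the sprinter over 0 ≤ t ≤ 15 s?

2.2 m/s

Average speed = (total path length)/(elapsed time); on a piecewise-linear x-t graph the path length is Σ|Δx|.
0–2 s: |Δx| = |5 − -4| = 9 m
2–5 s: |Δx| = |4 − 5| = 1 m
5–10 s: |Δx| = |2 − 4| = 2 m
10–13 s: |Δx| = |9 − 2| = 7 m
13–15 s: |Δx| = |-5 − 9| = 14 m
Total path = 33 m; average speed = 33/15 = 2.2 m/s.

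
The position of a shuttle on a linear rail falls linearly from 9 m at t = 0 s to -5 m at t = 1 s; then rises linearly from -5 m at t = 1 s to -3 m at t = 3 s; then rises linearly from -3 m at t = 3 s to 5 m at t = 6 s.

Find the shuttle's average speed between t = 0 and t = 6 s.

Average speed = (total path length)/(elapsed time); on a piecewise-linear x-t graph the path length is Σ|Δx|.
0–1 s: |Δx| = |-5 − 9| = 14 m
1–3 s: |Δx| = |-3 − -5| = 2 m
3–6 s: |Δx| = |5 − -3| = 8 m
Total path = 24 m; average speed = 24/6 = 4 m/s.

4 m/s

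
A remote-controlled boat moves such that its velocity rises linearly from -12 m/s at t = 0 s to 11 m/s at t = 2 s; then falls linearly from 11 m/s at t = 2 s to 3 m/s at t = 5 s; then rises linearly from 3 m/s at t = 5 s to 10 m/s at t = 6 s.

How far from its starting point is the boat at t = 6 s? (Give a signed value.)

26.5 m

Displacement is the signed area under the v-t curve.
0–2 s: ½(-12 + 11)(2) = -1 m
2–5 s: ½(11 + 3)(3) = 21 m
5–6 s: ½(3 + 10)(1) = 6.5 m
Net displacement = 26.5 m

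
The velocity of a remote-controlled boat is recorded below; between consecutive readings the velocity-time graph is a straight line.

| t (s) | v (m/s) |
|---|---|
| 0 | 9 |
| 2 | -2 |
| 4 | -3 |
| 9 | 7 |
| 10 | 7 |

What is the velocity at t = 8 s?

5 m/s

On 4–9 s the graph is linear from -3 to 7 m/s: v(8) = -3 + (7 − -3)·(8 − 4)/(9 − 4) = 5 m/s.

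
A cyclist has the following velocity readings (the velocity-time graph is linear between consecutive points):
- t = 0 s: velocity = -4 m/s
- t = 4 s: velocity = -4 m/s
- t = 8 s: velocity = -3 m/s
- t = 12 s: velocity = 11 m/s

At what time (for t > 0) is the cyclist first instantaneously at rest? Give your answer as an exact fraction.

t = 62/7 s

v changes sign on 8–12 s (from -3 to 11); the graph is linear there, so v = 0 at t = 8 + (3)·(12 − 8)/(11 − -3) = 62/7 s.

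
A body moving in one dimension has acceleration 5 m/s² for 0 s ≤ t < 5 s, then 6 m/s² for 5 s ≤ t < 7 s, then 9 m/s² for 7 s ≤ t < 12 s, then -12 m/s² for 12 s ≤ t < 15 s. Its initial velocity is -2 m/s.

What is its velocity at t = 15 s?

44 m/s

Δv equals the area under the a-t graph; then v = v₀ + Δv.
0–5 s: 5 × 5 = 25 m/s
5–7 s: 6 × 2 = 12 m/s
7–12 s: 9 × 5 = 45 m/s
12–15 s: -12 × 3 = -36 m/s
Δv = 46 m/s, so v(15) = -2 + (46) = 44 m/s.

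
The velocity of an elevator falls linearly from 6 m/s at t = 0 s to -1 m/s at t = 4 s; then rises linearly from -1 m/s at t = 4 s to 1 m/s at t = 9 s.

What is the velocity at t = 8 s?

0.6 m/s

On 4–9 s the graph is linear from -1 to 1 m/s: v(8) = -1 + (1 − -1)·(8 − 4)/(9 − 4) = 0.6 m/s.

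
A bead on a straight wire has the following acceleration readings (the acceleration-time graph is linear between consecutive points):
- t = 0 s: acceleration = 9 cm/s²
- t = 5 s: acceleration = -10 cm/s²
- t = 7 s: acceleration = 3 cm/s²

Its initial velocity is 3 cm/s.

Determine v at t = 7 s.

Δv equals the area under the a-t graph; then v = v₀ + Δv.
0–5 s: ½(9 + -10)(5) = -2.5 cm/s
5–7 s: ½(-10 + 3)(2) = -7 cm/s
Δv = -9.5 cm/s, so v(7) = 3 + (-9.5) = -6.5 cm/s.

-6.5 cm/s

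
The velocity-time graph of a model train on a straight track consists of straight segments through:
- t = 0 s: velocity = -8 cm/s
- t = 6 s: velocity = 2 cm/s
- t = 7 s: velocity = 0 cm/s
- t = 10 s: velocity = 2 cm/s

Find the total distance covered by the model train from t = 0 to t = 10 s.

24.4 cm

Total distance travelled is ∫|v| dt — sum the magnitudes of each area piece.
0–6 s: v = 0 at t = 4.8 s; triangle areas 19.2 + 1.2 = 20.4 cm
6–7 s: |½(2 + 0)(1)| = 1 cm
7–10 s: |½(0 + 2)(3)| = 3 cm
Total distance = 24.4 cm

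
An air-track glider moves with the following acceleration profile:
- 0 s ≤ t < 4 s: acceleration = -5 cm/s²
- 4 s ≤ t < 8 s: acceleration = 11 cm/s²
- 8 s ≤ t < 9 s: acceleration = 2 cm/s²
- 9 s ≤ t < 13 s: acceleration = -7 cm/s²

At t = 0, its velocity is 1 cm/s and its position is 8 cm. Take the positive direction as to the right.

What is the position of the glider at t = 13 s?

On each constant-a segment, Δv = aΔt and Δx = v₀Δt + ½aΔt²; chain segment to segment.
0–4 s: v starts 1 cm/s; Δx = 1·4 + ½·-5·4² = -36 cm; v ends -19 cm/s.
4–8 s: v starts -19 cm/s; Δx = -19·4 + ½·11·4² = 12 cm; v ends 25 cm/s.
8–9 s: v starts 25 cm/s; Δx = 25·1 + ½·2·1² = 26 cm; v ends 27 cm/s.
9–13 s: v starts 27 cm/s; Δx = 27·4 + ½·-7·4² = 52 cm; v ends -1 cm/s.
x(13) = 8 + Σ Δx = 62 cm.

62 cm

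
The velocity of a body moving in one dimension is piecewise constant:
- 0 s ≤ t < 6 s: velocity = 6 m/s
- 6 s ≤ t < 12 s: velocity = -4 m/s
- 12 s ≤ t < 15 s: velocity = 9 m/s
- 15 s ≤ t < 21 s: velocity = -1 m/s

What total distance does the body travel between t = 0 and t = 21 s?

93 m

Distance (not displacement) is the total path length: add the absolute areas under v-t.
0–6 s: |6| × 6 = 36 m
6–12 s: |-4| × 6 = 24 m
12–15 s: |9| × 3 = 27 m
15–21 s: |-1| × 6 = 6 m
Total distance = 93 m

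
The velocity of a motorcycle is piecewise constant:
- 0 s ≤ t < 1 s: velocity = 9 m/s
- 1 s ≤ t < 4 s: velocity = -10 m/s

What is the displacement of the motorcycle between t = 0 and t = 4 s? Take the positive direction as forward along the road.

-21 m

Displacement is the signed area under the v-t curve.
0–1 s: 9 × 1 = 9 m
1–4 s: -10 × 3 = -30 m
Net displacement = -21 m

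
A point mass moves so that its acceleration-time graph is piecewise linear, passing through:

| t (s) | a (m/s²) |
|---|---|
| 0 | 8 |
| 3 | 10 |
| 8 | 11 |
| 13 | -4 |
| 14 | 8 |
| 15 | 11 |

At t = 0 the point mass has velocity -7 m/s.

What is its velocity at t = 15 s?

101.5 m/s

Δv equals the area under the a-t graph; then v = v₀ + Δv.
0–3 s: ½(8 + 10)(3) = 27 m/s
3–8 s: ½(10 + 11)(5) = 52.5 m/s
8–13 s: ½(11 + -4)(5) = 17.5 m/s
13–14 s: ½(-4 + 8)(1) = 2 m/s
14–15 s: ½(8 + 11)(1) = 9.5 m/s
Δv = 108.5 m/s, so v(15) = -7 + (108.5) = 101.5 m/s.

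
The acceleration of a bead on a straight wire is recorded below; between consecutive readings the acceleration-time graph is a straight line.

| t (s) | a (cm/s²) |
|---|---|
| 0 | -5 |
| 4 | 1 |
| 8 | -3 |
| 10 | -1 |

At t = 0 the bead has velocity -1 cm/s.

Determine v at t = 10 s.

Δv equals the area under the a-t graph; then v = v₀ + Δv.
0–4 s: ½(-5 + 1)(4) = -8 cm/s
4–8 s: ½(1 + -3)(4) = -4 cm/s
8–10 s: ½(-3 + -1)(2) = -4 cm/s
Δv = -16 cm/s, so v(10) = -1 + (-16) = -17 cm/s.

-17 cm/s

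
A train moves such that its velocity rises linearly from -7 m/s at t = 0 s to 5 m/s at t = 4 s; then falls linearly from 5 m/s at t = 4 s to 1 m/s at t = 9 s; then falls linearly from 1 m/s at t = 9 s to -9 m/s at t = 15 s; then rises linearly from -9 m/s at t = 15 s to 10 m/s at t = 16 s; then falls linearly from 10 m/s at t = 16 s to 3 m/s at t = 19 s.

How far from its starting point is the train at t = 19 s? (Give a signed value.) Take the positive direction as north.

7 m

Net displacement equals the area under the velocity-time graph (areas below the axis count negative).
0–4 s: ½(-7 + 5)(4) = -4 m
4–9 s: ½(5 + 1)(5) = 15 m
9–15 s: ½(1 + -9)(6) = -24 m
15–16 s: ½(-9 + 10)(1) = 0.5 m
16–19 s: ½(10 + 3)(3) = 19.5 m
Net displacement = 7 m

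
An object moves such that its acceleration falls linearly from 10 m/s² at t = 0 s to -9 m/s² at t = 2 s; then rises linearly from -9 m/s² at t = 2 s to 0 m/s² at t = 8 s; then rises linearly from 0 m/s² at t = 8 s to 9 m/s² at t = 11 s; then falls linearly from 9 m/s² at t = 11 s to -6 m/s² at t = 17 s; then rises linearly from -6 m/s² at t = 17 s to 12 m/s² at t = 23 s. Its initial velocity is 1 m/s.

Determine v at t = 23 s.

15.5 m/s

Δv equals the area under the a-t graph; then v = v₀ + Δv.
0–2 s: ½(10 + -9)(2) = 1 m/s
2–8 s: ½(-9 + 0)(6) = -27 m/s
8–11 s: ½(0 + 9)(3) = 13.5 m/s
11–17 s: ½(9 + -6)(6) = 9 m/s
17–23 s: ½(-6 + 12)(6) = 18 m/s
Δv = 14.5 m/s, so v(23) = 1 + (14.5) = 15.5 m/s.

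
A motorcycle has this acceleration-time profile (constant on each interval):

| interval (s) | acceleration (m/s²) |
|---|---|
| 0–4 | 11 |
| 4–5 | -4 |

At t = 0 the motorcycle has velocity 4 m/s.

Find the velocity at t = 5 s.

Δv equals the area under the a-t graph; then v = v₀ + Δv.
0–4 s: 11 × 4 = 44 m/s
4–5 s: -4 × 1 = -4 m/s
Δv = 40 m/s, so v(5) = 4 + (40) = 44 m/s.

44 m/s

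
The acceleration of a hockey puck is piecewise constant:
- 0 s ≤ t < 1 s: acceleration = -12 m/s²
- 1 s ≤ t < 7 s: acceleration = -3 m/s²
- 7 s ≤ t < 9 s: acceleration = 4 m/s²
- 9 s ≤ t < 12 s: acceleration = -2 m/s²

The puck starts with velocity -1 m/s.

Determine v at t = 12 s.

-29 m/s

Δv equals the area under the a-t graph; then v = v₀ + Δv.
0–1 s: -12 × 1 = -12 m/s
1–7 s: -3 × 6 = -18 m/s
7–9 s: 4 × 2 = 8 m/s
9–12 s: -2 × 3 = -6 m/s
Δv = -28 m/s, so v(12) = -1 + (-28) = -29 m/s.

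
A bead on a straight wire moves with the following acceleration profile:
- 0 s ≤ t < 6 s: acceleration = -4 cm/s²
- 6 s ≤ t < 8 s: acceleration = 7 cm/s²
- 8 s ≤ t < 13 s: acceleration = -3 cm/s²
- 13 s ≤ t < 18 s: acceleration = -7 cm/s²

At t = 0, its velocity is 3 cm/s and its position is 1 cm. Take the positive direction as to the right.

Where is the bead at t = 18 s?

-351 cm

On each constant-a segment, Δv = aΔt and Δx = v₀Δt + ½aΔt²; chain segment to segment.
0–6 s: v starts 3 cm/s; Δx = 3·6 + ½·-4·6² = -54 cm; v ends -21 cm/s.
6–8 s: v starts -21 cm/s; Δx = -21·2 + ½·7·2² = -28 cm; v ends -7 cm/s.
8–13 s: v starts -7 cm/s; Δx = -7·5 + ½·-3·5² = -72.5 cm; v ends -22 cm/s.
13–18 s: v starts -22 cm/s; Δx = -22·5 + ½·-7·5² = -197.5 cm; v ends -57 cm/s.
x(18) = 1 + Σ Δx = -351 cm.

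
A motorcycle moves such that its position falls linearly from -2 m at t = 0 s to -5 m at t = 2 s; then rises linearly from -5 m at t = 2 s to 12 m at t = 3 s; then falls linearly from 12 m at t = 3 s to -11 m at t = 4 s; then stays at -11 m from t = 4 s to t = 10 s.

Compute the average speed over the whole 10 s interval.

Average speed = (total path length)/(elapsed time); on a piecewise-linear x-t graph the path length is Σ|Δx|.
0–2 s: |Δx| = |-5 − -2| = 3 m
2–3 s: |Δx| = |12 − -5| = 17 m
3–4 s: |Δx| = |-11 − 12| = 23 m
4–10 s: |Δx| = |-11 − -11| = 0 m
Total path = 43 m; average speed = 43/10 = 4.3 m/s.

4.3 m/s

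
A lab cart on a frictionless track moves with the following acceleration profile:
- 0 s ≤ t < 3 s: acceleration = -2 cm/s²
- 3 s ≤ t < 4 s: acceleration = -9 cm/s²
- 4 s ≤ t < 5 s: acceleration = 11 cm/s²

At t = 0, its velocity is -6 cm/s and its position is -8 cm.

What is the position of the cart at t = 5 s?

On each constant-a segment, Δv = aΔt and Δx = v₀Δt + ½aΔt²; chain segment to segment.
0–3 s: v starts -6 cm/s; Δx = -6·3 + ½·-2·3² = -27 cm; v ends -12 cm/s.
3–4 s: v starts -12 cm/s; Δx = -12·1 + ½·-9·1² = -16.5 cm; v ends -21 cm/s.
4–5 s: v starts -21 cm/s; Δx = -21·1 + ½·11·1² = -15.5 cm; v ends -10 cm/s.
x(5) = -8 + Σ Δx = -67 cm.

-67 cm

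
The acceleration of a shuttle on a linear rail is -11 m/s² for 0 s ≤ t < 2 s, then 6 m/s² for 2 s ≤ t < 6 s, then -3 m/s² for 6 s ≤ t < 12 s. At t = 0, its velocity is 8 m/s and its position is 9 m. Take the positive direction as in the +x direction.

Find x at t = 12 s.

1 m

On each constant-a segment, Δv = aΔt and Δx = v₀Δt + ½aΔt²; chain segment to segment.
0–2 s: v starts 8 m/s; Δx = 8·2 + ½·-11·2² = -6 m; v ends -14 m/s.
2–6 s: v starts -14 m/s; Δx = -14·4 + ½·6·4² = -8 m; v ends 10 m/s.
6–12 s: v starts 10 m/s; Δx = 10·6 + ½·-3·6² = 6 m; v ends -8 m/s.
x(12) = 9 + Σ Δx = 1 m.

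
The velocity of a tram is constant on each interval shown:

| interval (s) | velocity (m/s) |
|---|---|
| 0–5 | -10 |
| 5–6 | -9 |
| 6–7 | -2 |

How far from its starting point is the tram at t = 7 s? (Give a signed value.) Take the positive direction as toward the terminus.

Displacement is the signed area under the v-t curve.
0–5 s: -10 × 5 = -50 m
5–6 s: -9 × 1 = -9 m
6–7 s: -2 × 1 = -2 m
Net displacement = -61 m

-61 m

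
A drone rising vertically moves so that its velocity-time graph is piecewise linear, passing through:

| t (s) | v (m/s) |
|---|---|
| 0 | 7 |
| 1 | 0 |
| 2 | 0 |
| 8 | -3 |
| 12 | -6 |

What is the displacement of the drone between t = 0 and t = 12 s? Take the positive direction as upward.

Displacement is the signed area under the v-t curve.
0–1 s: ½(7 + 0)(1) = 3.5 m
1–2 s: 0 × 1 = 0 m
2–8 s: ½(0 + -3)(6) = -9 m
8–12 s: ½(-3 + -6)(4) = -18 m
Net displacement = -23.5 m

-23.5 m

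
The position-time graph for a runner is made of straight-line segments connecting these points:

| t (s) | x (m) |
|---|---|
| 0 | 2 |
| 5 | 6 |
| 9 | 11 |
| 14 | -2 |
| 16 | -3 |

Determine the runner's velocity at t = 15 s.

Velocity is the slope of the x-t graph on 14–16 s: (-3 − -2)/(16 − 14) = -0.5 m/s.

-0.5 m/s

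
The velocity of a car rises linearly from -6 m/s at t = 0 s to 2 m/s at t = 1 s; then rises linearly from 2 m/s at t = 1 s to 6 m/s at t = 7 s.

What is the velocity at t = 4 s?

4 m/s

On 1–7 s the graph is linear from 2 to 6 m/s: v(4) = 2 + (6 − 2)·(4 − 1)/(7 − 1) = 4 m/s.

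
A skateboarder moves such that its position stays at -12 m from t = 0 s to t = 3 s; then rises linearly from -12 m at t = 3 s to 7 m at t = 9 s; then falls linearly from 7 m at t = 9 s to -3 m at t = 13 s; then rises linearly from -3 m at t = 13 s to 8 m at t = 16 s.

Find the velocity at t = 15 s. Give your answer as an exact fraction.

Velocity is the slope of the x-t graph on 13–16 s: (8 − -3)/(16 − 13) = 11/3 m/s.

11/3 m/s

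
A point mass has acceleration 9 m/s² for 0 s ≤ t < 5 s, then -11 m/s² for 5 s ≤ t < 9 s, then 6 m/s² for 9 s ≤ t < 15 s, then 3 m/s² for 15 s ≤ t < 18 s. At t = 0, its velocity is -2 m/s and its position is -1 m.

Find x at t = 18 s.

On each constant-a segment, Δv = aΔt and Δx = v₀Δt + ½aΔt²; chain segment to segment.
0–5 s: v starts -2 m/s; Δx = -2·5 + ½·9·5² = 102.5 m; v ends 43 m/s.
5–9 s: v starts 43 m/s; Δx = 43·4 + ½·-11·4² = 84 m; v ends -1 m/s.
9–15 s: v starts -1 m/s; Δx = -1·6 + ½·6·6² = 102 m; v ends 35 m/s.
15–18 s: v starts 35 m/s; Δx = 35·3 + ½·3·3² = 118.5 m; v ends 44 m/s.
x(18) = -1 + Σ Δx = 406 m.

406 m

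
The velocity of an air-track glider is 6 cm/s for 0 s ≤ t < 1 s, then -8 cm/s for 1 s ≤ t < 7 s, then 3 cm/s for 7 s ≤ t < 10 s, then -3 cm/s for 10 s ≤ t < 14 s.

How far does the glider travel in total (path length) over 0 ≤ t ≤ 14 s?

75 cm

Total distance travelled is ∫|v| dt — sum the magnitudes of each area piece.
0–1 s: |6| × 1 = 6 cm
1–7 s: |-8| × 6 = 48 cm
7–10 s: |3| × 3 = 9 cm
10–14 s: |-3| × 4 = 12 cm
Total distance = 75 cm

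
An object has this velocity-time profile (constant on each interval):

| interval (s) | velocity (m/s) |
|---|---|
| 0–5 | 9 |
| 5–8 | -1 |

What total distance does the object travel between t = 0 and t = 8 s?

Total distance travelled is ∫|v| dt — sum the magnitudes of each area piece.
0–5 s: |9| × 5 = 45 m
5–8 s: |-1| × 3 = 3 m
Total distance = 48 m

48 m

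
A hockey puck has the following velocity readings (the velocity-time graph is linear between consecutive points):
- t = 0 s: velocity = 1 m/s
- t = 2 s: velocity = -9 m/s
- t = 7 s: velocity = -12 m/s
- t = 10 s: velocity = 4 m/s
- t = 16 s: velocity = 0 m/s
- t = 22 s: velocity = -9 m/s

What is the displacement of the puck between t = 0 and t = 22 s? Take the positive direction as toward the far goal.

Displacement is the signed area under the v-t curve.
0–2 s: ½(1 + -9)(2) = -8 m
2–7 s: ½(-9 + -12)(5) = -52.5 m
7–10 s: ½(-12 + 4)(3) = -12 m
10–16 s: ½(4 + 0)(6) = 12 m
16–22 s: ½(0 + -9)(6) = -27 m
Net displacement = -87.5 m

-87.5 m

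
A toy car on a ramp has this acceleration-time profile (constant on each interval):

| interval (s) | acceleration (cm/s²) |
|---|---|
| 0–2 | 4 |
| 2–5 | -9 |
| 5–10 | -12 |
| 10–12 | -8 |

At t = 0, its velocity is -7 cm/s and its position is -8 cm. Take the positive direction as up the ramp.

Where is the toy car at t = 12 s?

On each constant-a segment, Δv = aΔt and Δx = v₀Δt + ½aΔt²; chain segment to segment.
0–2 s: v starts -7 cm/s; Δx = -7·2 + ½·4·2² = -6 cm; v ends 1 cm/s.
2–5 s: v starts 1 cm/s; Δx = 1·3 + ½·-9·3² = -37.5 cm; v ends -26 cm/s.
5–10 s: v starts -26 cm/s; Δx = -26·5 + ½·-12·5² = -280 cm; v ends -86 cm/s.
10–12 s: v starts -86 cm/s; Δx = -86·2 + ½·-8·2² = -188 cm; v ends -102 cm/s.
x(12) = -8 + Σ Δx = -519.5 cm.

-519.5 cm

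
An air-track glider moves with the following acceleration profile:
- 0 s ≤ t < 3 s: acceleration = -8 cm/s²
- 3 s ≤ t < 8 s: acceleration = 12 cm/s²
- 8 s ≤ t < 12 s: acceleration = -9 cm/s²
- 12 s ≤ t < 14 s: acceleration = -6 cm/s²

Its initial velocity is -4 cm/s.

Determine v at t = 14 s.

Δv equals the area under the a-t graph; then v = v₀ + Δv.
0–3 s: -8 × 3 = -24 cm/s
3–8 s: 12 × 5 = 60 cm/s
8–12 s: -9 × 4 = -36 cm/s
12–14 s: -6 × 2 = -12 cm/s
Δv = -12 cm/s, so v(14) = -4 + (-12) = -16 cm/s.

-16 cm/s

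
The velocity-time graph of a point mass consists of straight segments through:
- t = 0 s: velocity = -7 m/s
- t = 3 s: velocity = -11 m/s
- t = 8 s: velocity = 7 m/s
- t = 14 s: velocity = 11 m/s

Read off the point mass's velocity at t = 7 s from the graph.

On 3–8 s the graph is linear from -11 to 7 m/s: v(7) = -11 + (7 − -11)·(7 − 3)/(8 − 3) = 3.4 m/s.

3.4 m/s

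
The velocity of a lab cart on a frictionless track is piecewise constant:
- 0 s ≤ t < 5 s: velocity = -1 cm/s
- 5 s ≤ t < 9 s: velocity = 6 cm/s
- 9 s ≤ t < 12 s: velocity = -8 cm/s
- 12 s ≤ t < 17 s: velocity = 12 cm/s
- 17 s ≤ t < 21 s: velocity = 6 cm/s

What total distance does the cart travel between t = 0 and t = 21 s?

Distance (not displacement) is the total path length: add the absolute areas under v-t.
0–5 s: |-1| × 5 = 5 cm
5–9 s: |6| × 4 = 24 cm
9–12 s: |-8| × 3 = 24 cm
12–17 s: |12| × 5 = 60 cm
17–21 s: |6| × 4 = 24 cm
Total distance = 137 cm

137 cm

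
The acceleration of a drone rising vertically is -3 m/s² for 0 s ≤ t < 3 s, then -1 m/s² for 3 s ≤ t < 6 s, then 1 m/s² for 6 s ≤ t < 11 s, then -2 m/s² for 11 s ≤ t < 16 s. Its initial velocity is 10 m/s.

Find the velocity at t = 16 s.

-7 m/s

Δv equals the area under the a-t graph; then v = v₀ + Δv.
0–3 s: -3 × 3 = -9 m/s
3–6 s: -1 × 3 = -3 m/s
6–11 s: 1 × 5 = 5 m/s
11–16 s: -2 × 5 = -10 m/s
Δv = -17 m/s, so v(16) = 10 + (-17) = -7 m/s.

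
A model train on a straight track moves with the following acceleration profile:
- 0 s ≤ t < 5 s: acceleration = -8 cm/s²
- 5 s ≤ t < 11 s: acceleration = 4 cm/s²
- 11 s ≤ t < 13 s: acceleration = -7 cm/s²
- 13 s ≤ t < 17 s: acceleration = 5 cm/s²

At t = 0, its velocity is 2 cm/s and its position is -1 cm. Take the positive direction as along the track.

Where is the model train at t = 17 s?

On each constant-a segment, Δv = aΔt and Δx = v₀Δt + ½aΔt²; chain segment to segment.
0–5 s: v starts 2 cm/s; Δx = 2·5 + ½·-8·5² = -90 cm; v ends -38 cm/s.
5–11 s: v starts -38 cm/s; Δx = -38·6 + ½·4·6² = -156 cm; v ends -14 cm/s.
11–13 s: v starts -14 cm/s; Δx = -14·2 + ½·-7·2² = -42 cm; v ends -28 cm/s.
13–17 s: v starts -28 cm/s; Δx = -28·4 + ½·5·4² = -72 cm; v ends -8 cm/s.
x(17) = -1 + Σ Δx = -361 cm.

-361 cm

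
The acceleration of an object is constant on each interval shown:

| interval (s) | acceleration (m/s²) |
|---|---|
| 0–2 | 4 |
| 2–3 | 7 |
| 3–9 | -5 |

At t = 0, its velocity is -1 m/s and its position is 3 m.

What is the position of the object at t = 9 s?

13.5 m

On each constant-a segment, Δv = aΔt and Δx = v₀Δt + ½aΔt²; chain segment to segment.
0–2 s: v starts -1 m/s; Δx = -1·2 + ½·4·2² = 6 m; v ends 7 m/s.
2–3 s: v starts 7 m/s; Δx = 7·1 + ½·7·1² = 10.5 m; v ends 14 m/s.
3–9 s: v starts 14 m/s; Δx = 14·6 + ½·-5·6² = -6 m; v ends -16 m/s.
x(9) = 3 + Σ Δx = 13.5 m.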